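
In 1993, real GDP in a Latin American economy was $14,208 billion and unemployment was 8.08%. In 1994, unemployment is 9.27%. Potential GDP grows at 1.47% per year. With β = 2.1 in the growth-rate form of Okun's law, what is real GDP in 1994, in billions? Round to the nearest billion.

Δu = 9.27 - 8.08 = 1.19 points.
Okun's law (growth form): g_Y = g_Y* - β × Δu = 1.47 - 2.1 × (1.19) = 1.47 - 2.499 = -1.029%.
Real GDP in the next year = 14208 × (1 - 1.029/100) = 14208 × 0.98971 ≈ 14062 billion.

$14,062 billion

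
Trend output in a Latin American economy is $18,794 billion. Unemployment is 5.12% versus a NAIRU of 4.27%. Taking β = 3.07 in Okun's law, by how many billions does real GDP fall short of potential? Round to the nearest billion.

$490 billion

Output gap = -3.07 × (5.12 - 4.27) = -3.07 × 0.85 = -2.6095%.
Actual GDP ≈ 18794 × 0.973905 ≈ 18304 billion, so the shortfall is 18794 - 18304 = 490 billion.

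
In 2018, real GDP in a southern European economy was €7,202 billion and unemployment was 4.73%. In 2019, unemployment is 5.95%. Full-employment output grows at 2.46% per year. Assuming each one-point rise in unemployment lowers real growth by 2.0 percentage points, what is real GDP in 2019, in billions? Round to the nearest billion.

€7,203 billion

Δu = 5.95 - 4.73 = 1.22 points.
Okun's law (growth form): g_Y = g_Y* - β × Δu = 2.46 - 2.0 × (1.22) = 2.46 - 2.44 = 0.02%.
Real GDP in the next year = 7202 × (1 + 0.02/100) = 7202 × 1.0002 ≈ 7203 billion.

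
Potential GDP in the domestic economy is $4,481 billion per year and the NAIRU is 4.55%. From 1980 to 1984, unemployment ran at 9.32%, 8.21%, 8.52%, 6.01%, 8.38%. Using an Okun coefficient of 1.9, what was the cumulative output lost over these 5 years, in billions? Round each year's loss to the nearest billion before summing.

Year 1980: gap = -1.9 × (9.32 - 4.55) = -9.063%, loss ≈ 4481 × 9.063/100 ≈ 406.
Year 1981: gap = -1.9 × (8.21 - 4.55) = -6.954%, loss ≈ 4481 × 6.954/100 ≈ 312.
Year 1982: gap = -1.9 × (8.52 - 4.55) = -7.543%, loss ≈ 4481 × 7.543/100 ≈ 338.
Year 1983: gap = -1.9 × (6.01 - 4.55) = -2.774%, loss ≈ 4481 × 2.774/100 ≈ 124.
Year 1984: gap = -1.9 × (8.38 - 4.55) = -7.277%, loss ≈ 4481 × 7.277/100 ≈ 326.
Total lost output = 406 + 312 + 338 + 124 + 326 = 1506 billion.

$1,506 billion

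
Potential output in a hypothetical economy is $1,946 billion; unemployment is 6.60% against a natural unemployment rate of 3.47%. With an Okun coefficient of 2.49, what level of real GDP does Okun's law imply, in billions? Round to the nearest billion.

$1,794 billion

Unemployment gap = 6.6 - 3.47 = 3.13 points, so the output gap is -2.49 × 3.13 = -7.7937%.
Actual GDP = 1946 × (1 - 7.7937/100) = 1946 × 0.922063 ≈ 1794 billion.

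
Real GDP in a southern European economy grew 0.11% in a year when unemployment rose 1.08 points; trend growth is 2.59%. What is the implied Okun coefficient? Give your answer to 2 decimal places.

β ≈ 2.30

Growth form: g_Y = g_Y* - β × Δu, so β = (g_Y* - g_Y)/Δu.
β = (2.59 - 0.11)/1.08 = 2.48/1.08 = 2.30.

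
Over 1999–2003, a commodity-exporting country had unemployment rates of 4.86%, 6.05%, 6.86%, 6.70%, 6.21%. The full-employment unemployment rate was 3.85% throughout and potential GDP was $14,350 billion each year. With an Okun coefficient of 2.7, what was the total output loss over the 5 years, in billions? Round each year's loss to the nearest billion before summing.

Year 1999: gap = -2.7 × (4.86 - 3.85) = -2.727%, loss ≈ 14350 × 2.727/100 ≈ 391.
Year 2000: gap = -2.7 × (6.05 - 3.85) = -5.94%, loss ≈ 14350 × 5.94/100 ≈ 852.
Year 2001: gap = -2.7 × (6.86 - 3.85) = -8.127%, loss ≈ 14350 × 8.127/100 ≈ 1166.
Year 2002: gap = -2.7 × (6.7 - 3.85) = -7.695%, loss ≈ 14350 × 7.695/100 ≈ 1104.
Year 2003: gap = -2.7 × (6.21 - 3.85) = -6.372%, loss ≈ 14350 × 6.372/100 ≈ 914.
Total lost output = 391 + 852 + 1166 + 1104 + 914 = 4427 billion.

$4,427 billion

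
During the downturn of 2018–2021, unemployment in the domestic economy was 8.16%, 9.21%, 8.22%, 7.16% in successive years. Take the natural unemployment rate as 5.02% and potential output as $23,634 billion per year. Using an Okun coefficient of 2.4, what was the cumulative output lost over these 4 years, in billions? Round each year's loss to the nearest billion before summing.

$7,187 billion

Year 2018: gap = -2.4 × (8.16 - 5.02) = -7.536%, loss ≈ 23634 × 7.536/100 ≈ 1781.
Year 2019: gap = -2.4 × (9.21 - 5.02) = -10.056%, loss ≈ 23634 × 10.056/100 ≈ 2377.
Year 2020: gap = -2.4 × (8.22 - 5.02) = -7.68%, loss ≈ 23634 × 7.68/100 ≈ 1815.
Year 2021: gap = -2.4 × (7.16 - 5.02) = -5.136%, loss ≈ 23634 × 5.136/100 ≈ 1214.
Total lost output = 1781 + 2377 + 1815 + 1214 = 7187 billion.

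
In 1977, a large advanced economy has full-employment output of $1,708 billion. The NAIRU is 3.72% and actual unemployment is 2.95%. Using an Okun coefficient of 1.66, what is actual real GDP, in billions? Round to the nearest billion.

$1,730 billion

Unemployment gap = 2.95 - 3.72 = -0.77 points, so the output gap is -1.66 × (-0.77) = 1.2782%.
Actual GDP = 1708 × (1 + 1.2782/100) = 1708 × 1.012782 ≈ 1730 billion.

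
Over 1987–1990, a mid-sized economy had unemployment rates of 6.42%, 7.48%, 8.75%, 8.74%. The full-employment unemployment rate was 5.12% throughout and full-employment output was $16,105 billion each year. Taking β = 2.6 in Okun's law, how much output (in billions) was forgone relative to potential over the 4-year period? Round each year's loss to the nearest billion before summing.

$4,568 billion

Year 1987: gap = -2.6 × (6.42 - 5.12) = -3.38%, loss ≈ 16105 × 3.38/100 ≈ 544.
Year 1988: gap = -2.6 × (7.48 - 5.12) = -6.136%, loss ≈ 16105 × 6.136/100 ≈ 988.
Year 1989: gap = -2.6 × (8.75 - 5.12) = -9.438%, loss ≈ 16105 × 9.438/100 ≈ 1520.
Year 1990: gap = -2.6 × (8.74 - 5.12) = -9.412%, loss ≈ 16105 × 9.412/100 ≈ 1516.
Total lost output = 544 + 988 + 1520 + 1516 = 4568 billion.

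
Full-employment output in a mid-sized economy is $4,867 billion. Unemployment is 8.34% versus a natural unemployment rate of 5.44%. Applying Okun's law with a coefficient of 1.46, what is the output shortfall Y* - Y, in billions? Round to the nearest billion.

$206 billion

Output gap = -1.46 × (8.34 - 5.44) = -1.46 × 2.9 = -4.234%.
Actual GDP ≈ 4867 × 0.95766 ≈ 4661 billion, so the shortfall is 4867 - 4661 = 206 billion.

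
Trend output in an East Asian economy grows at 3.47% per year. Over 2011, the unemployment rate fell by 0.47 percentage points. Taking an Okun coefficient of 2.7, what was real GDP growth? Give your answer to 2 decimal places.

4.74%

Growth-rate Okun's law: g_Y = g_Y* - β × Δu.
g_Y = 3.47 - 2.7 × (-0.47) = 3.47 + 1.269 = 4.739%, i.e. 4.74% to 2 d.p.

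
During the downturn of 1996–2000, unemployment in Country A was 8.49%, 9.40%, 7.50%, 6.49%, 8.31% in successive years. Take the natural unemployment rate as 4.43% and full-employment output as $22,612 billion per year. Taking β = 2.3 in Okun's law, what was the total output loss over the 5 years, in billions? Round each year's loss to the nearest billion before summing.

$9,383 billion

Year 1996: gap = -2.3 × (8.49 - 4.43) = -9.338%, loss ≈ 22612 × 9.338/100 ≈ 2112.
Year 1997: gap = -2.3 × (9.4 - 4.43) = -11.431%, loss ≈ 22612 × 11.431/100 ≈ 2585.
Year 1998: gap = -2.3 × (7.5 - 4.43) = -7.061%, loss ≈ 22612 × 7.061/100 ≈ 1597.
Year 1999: gap = -2.3 × (6.49 - 4.43) = -4.738%, loss ≈ 22612 × 4.738/100 ≈ 1071.
Year 2000: gap = -2.3 × (8.31 - 4.43) = -8.924%, loss ≈ 22612 × 8.924/100 ≈ 2018.
Total lost output = 2112 + 2585 + 1597 + 1071 + 2018 = 9383 billion.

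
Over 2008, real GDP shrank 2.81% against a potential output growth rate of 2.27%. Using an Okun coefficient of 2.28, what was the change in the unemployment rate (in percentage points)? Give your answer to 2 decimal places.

2.23 percentage points

Growth-rate Okun's law: g_Y = g_Y* - β × Δu, so Δu = (g_Y* - g_Y)/β.
Δu = (2.27 + 2.81)/2.28 = 5.08/2.28 = 2.23 percentage points.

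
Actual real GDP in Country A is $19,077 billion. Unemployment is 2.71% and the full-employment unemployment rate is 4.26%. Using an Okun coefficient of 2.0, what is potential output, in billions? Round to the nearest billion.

Unemployment gap = 2.71 - 4.26 = -1.55 points, so output gap = -2 × (-1.55) = 3.1%.
Since Y = Y* × (1 + gap/100), Y* = 19077/1.031 ≈ 18503 billion.

$18,503 billion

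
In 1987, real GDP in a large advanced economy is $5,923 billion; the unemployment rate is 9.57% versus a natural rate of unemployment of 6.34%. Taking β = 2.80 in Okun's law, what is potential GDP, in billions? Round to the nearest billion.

$6,512 billion

Unemployment gap = 9.57 - 6.34 = 3.23 points, so output gap = -2.8 × 3.23 = -9.044%.
Since Y = Y* × (1 + gap/100), Y* = 5923/0.90956 ≈ 6512 billion.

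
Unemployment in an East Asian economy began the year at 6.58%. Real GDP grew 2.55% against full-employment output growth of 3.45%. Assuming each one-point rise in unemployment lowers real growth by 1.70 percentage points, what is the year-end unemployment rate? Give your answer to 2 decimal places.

Growth-rate Okun's law: g_Y = g_Y* - β × Δu, so Δu = (g_Y* - g_Y)/β.
Δu = (3.45 - 2.55)/1.70 = 0.9/1.70 = 0.53 percentage points.
Year-end unemployment = 6.58 + 0.53 = 7.11%.

7.11%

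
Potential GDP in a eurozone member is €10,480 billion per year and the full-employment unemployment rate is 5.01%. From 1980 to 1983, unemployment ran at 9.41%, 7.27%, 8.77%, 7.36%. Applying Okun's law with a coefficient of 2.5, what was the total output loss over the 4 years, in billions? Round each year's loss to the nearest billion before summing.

Year 1980: gap = -2.5 × (9.41 - 5.01) = -11%, loss ≈ 10480 × 11/100 ≈ 1153.
Year 1981: gap = -2.5 × (7.27 - 5.01) = -5.65%, loss ≈ 10480 × 5.65/100 ≈ 592.
Year 1982: gap = -2.5 × (8.77 - 5.01) = -9.4%, loss ≈ 10480 × 9.4/100 ≈ 985.
Year 1983: gap = -2.5 × (7.36 - 5.01) = -5.875%, loss ≈ 10480 × 5.875/100 ≈ 616.
Total lost output = 1153 + 592 + 985 + 616 = 3346 billion.

€3,346 billion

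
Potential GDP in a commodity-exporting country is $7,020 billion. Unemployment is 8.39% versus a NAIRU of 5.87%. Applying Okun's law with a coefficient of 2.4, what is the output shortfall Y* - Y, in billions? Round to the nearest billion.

Output gap = -2.4 × (8.39 - 5.87) = -2.4 × 2.52 = -6.048%.
Actual GDP ≈ 7020 × 0.93952 ≈ 6595 billion, so the shortfall is 7020 - 6595 = 425 billion.

$425 billion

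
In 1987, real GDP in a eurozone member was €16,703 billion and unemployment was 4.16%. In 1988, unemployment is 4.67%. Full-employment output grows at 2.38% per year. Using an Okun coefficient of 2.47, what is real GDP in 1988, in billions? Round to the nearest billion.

€16,890 billion

Δu = 4.67 - 4.16 = 0.51 points.
Okun's law (growth form): g_Y = g_Y* - β × Δu = 2.38 - 2.47 × (0.51) = 2.38 - 1.2597 = 1.1203%.
Real GDP in the next year = 16703 × (1 + 1.1203/100) = 16703 × 1.011203 ≈ 16890 billion.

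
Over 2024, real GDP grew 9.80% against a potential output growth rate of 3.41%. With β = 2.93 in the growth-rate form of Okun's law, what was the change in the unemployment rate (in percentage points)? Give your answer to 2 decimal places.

Growth-rate Okun's law: g_Y = g_Y* - β × Δu, so Δu = (g_Y* - g_Y)/β.
Δu = (3.41 - 9.8)/2.93 = -6.39/2.93 = -2.18 percentage points.

-2.18 percentage points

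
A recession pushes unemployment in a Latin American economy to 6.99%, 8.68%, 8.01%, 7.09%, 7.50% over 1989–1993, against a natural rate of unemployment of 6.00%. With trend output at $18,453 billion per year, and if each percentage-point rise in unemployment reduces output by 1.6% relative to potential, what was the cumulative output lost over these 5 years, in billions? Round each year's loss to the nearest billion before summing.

$2,441 billion

Year 1989: gap = -1.6 × (6.99 - 6) = -1.584%, loss ≈ 18453 × 1.584/100 ≈ 292.
Year 1990: gap = -1.6 × (8.68 - 6) = -4.288%, loss ≈ 18453 × 4.288/100 ≈ 791.
Year 1991: gap = -1.6 × (8.01 - 6) = -3.216%, loss ≈ 18453 × 3.216/100 ≈ 593.
Year 1992: gap = -1.6 × (7.09 - 6) = -1.744%, loss ≈ 18453 × 1.744/100 ≈ 322.
Year 1993: gap = -1.6 × (7.5 - 6) = -2.4%, loss ≈ 18453 × 2.4/100 ≈ 443.
Total lost output = 292 + 791 + 593 + 322 + 443 = 2441 billion.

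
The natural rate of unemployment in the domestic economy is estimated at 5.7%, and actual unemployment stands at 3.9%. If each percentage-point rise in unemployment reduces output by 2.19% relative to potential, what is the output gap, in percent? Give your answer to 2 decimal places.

The unemployment gap is 3.9 - 5.7 = -1.8 percentage points.
Okun's law gives an output gap of -2.19 × (-1.8) = 3.942%, i.e. 3.94% above potential.

3.94%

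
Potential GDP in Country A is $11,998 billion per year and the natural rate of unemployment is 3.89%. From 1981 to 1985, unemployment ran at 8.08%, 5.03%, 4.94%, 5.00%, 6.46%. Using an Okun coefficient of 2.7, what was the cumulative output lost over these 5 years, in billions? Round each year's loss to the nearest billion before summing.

$3,259 billion

Year 1981: gap = -2.7 × (8.08 - 3.89) = -11.313%, loss ≈ 11998 × 11.313/100 ≈ 1357.
Year 1982: gap = -2.7 × (5.03 - 3.89) = -3.078%, loss ≈ 11998 × 3.078/100 ≈ 369.
Year 1983: gap = -2.7 × (4.94 - 3.89) = -2.835%, loss ≈ 11998 × 2.835/100 ≈ 340.
Year 1984: gap = -2.7 × (5 - 3.89) = -2.997%, loss ≈ 11998 × 2.997/100 ≈ 360.
Year 1985: gap = -2.7 × (6.46 - 3.89) = -6.939%, loss ≈ 11998 × 6.939/100 ≈ 833.
Total lost output = 1357 + 369 + 340 + 360 + 833 = 3259 billion.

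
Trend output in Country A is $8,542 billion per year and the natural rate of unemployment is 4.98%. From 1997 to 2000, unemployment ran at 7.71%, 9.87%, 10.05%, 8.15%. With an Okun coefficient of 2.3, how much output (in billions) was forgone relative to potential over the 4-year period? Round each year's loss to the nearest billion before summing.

$3,116 billion

Year 1997: gap = -2.3 × (7.71 - 4.98) = -6.279%, loss ≈ 8542 × 6.279/100 ≈ 536.
Year 1998: gap = -2.3 × (9.87 - 4.98) = -11.247%, loss ≈ 8542 × 11.247/100 ≈ 961.
Year 1999: gap = -2.3 × (10.05 - 4.98) = -11.661%, loss ≈ 8542 × 11.661/100 ≈ 996.
Year 2000: gap = -2.3 × (8.15 - 4.98) = -7.291%, loss ≈ 8542 × 7.291/100 ≈ 623.
Total lost output = 536 + 961 + 996 + 623 = 3116 billion.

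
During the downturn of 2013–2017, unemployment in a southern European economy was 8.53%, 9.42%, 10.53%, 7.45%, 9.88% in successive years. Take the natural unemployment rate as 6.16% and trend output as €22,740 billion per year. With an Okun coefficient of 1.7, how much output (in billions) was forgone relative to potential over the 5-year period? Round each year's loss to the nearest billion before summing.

€5,802 billion

Year 2013: gap = -1.7 × (8.53 - 6.16) = -4.029%, loss ≈ 22740 × 4.029/100 ≈ 916.
Year 2014: gap = -1.7 × (9.42 - 6.16) = -5.542%, loss ≈ 22740 × 5.542/100 ≈ 1260.
Year 2015: gap = -1.7 × (10.53 - 6.16) = -7.429%, loss ≈ 22740 × 7.429/100 ≈ 1689.
Year 2016: gap = -1.7 × (7.45 - 6.16) = -2.193%, loss ≈ 22740 × 2.193/100 ≈ 499.
Year 2017: gap = -1.7 × (9.88 - 6.16) = -6.324%, loss ≈ 22740 × 6.324/100 ≈ 1438.
Total lost output = 916 + 1260 + 1689 + 499 + 1438 = 5802 billion.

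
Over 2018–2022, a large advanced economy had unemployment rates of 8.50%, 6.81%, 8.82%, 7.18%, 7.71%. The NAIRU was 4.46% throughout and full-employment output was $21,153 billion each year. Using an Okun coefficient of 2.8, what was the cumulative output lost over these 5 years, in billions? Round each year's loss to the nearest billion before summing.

Year 2018: gap = -2.8 × (8.5 - 4.46) = -11.312%, loss ≈ 21153 × 11.312/100 ≈ 2393.
Year 2019: gap = -2.8 × (6.81 - 4.46) = -6.58%, loss ≈ 21153 × 6.58/100 ≈ 1392.
Year 2020: gap = -2.8 × (8.82 - 4.46) = -12.208%, loss ≈ 21153 × 12.208/100 ≈ 2582.
Year 2021: gap = -2.8 × (7.18 - 4.46) = -7.616%, loss ≈ 21153 × 7.616/100 ≈ 1611.
Year 2022: gap = -2.8 × (7.71 - 4.46) = -9.1%, loss ≈ 21153 × 9.1/100 ≈ 1925.
Total lost output = 2393 + 1392 + 2582 + 1611 + 1925 = 9903 billion.

$9,903 billion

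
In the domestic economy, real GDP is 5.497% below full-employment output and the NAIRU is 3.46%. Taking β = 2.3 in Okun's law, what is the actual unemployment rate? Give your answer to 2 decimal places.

5.85%

From Okun's law, u - u* = -(output gap)/β = -(-5.497)/2.3 = 2.39 points.
So u = 3.46 + 2.39 = 5.85%.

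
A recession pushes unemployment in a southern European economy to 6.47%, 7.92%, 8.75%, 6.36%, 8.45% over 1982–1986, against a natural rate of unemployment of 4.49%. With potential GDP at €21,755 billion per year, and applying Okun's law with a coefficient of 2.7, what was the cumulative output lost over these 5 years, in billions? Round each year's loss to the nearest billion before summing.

Year 1982: gap = -2.7 × (6.47 - 4.49) = -5.346%, loss ≈ 21755 × 5.346/100 ≈ 1163.
Year 1983: gap = -2.7 × (7.92 - 4.49) = -9.261%, loss ≈ 21755 × 9.261/100 ≈ 2015.
Year 1984: gap = -2.7 × (8.75 - 4.49) = -11.502%, loss ≈ 21755 × 11.502/100 ≈ 2502.
Year 1985: gap = -2.7 × (6.36 - 4.49) = -5.049%, loss ≈ 21755 × 5.049/100 ≈ 1098.
Year 1986: gap = -2.7 × (8.45 - 4.49) = -10.692%, loss ≈ 21755 × 10.692/100 ≈ 2326.
Total lost output = 1163 + 2015 + 2502 + 1098 + 2326 = 9104 billion.

€9,104 billion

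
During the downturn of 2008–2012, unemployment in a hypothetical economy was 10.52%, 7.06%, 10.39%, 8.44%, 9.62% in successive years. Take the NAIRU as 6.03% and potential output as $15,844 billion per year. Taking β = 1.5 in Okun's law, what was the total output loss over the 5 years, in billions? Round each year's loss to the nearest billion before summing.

$3,774 billion

Year 2008: gap = -1.5 × (10.52 - 6.03) = -6.735%, loss ≈ 15844 × 6.735/100 ≈ 1067.
Year 2009: gap = -1.5 × (7.06 - 6.03) = -1.545%, loss ≈ 15844 × 1.545/100 ≈ 245.
Year 2010: gap = -1.5 × (10.39 - 6.03) = -6.54%, loss ≈ 15844 × 6.54/100 ≈ 1036.
Year 2011: gap = -1.5 × (8.44 - 6.03) = -3.615%, loss ≈ 15844 × 3.615/100 ≈ 573.
Year 2012: gap = -1.5 × (9.62 - 6.03) = -5.385%, loss ≈ 15844 × 5.385/100 ≈ 853.
Total lost output = 1067 + 245 + 1036 + 573 + 853 = 3774 billion.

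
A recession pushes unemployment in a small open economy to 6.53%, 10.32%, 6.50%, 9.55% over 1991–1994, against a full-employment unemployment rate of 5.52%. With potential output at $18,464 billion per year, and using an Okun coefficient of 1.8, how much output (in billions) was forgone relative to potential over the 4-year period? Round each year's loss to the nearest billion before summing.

$3,596 billion

Year 1991: gap = -1.8 × (6.53 - 5.52) = -1.818%, loss ≈ 18464 × 1.818/100 ≈ 336.
Year 1992: gap = -1.8 × (10.32 - 5.52) = -8.64%, loss ≈ 18464 × 8.64/100 ≈ 1595.
Year 1993: gap = -1.8 × (6.5 - 5.52) = -1.764%, loss ≈ 18464 × 1.764/100 ≈ 326.
Year 1994: gap = -1.8 × (9.55 - 5.52) = -7.254%, loss ≈ 18464 × 7.254/100 ≈ 1339.
Total lost output = 336 + 1595 + 326 + 1339 = 3596 billion.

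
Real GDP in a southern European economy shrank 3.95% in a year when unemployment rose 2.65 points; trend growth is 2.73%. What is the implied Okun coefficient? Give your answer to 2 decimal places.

Growth form: g_Y = g_Y* - β × Δu, so β = (g_Y* - g_Y)/Δu.
β = (2.73 + 3.95)/2.65 = 6.68/2.65 = 2.52.

β ≈ 2.52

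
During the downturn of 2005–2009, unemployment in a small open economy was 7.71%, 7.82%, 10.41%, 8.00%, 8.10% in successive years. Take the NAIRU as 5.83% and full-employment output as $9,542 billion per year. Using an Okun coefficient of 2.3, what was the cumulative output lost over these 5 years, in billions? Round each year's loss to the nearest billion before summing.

Year 2005: gap = -2.3 × (7.71 - 5.83) = -4.324%, loss ≈ 9542 × 4.324/100 ≈ 413.
Year 2006: gap = -2.3 × (7.82 - 5.83) = -4.577%, loss ≈ 9542 × 4.577/100 ≈ 437.
Year 2007: gap = -2.3 × (10.41 - 5.83) = -10.534%, loss ≈ 9542 × 10.534/100 ≈ 1005.
Year 2008: gap = -2.3 × (8 - 5.83) = -4.991%, loss ≈ 9542 × 4.991/100 ≈ 476.
Year 2009: gap = -2.3 × (8.1 - 5.83) = -5.221%, loss ≈ 9542 × 5.221/100 ≈ 498.
Total lost output = 413 + 437 + 1005 + 476 + 498 = 2829 billion.

$2,829 billion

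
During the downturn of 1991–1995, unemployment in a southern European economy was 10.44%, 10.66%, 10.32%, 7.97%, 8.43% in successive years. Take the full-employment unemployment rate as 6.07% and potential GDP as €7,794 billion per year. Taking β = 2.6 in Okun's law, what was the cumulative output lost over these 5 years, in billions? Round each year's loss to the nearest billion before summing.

Year 1991: gap = -2.6 × (10.44 - 6.07) = -11.362%, loss ≈ 7794 × 11.362/100 ≈ 886.
Year 1992: gap = -2.6 × (10.66 - 6.07) = -11.934%, loss ≈ 7794 × 11.934/100 ≈ 930.
Year 1993: gap = -2.6 × (10.32 - 6.07) = -11.05%, loss ≈ 7794 × 11.05/100 ≈ 861.
Year 1994: gap = -2.6 × (7.97 - 6.07) = -4.94%, loss ≈ 7794 × 4.94/100 ≈ 385.
Year 1995: gap = -2.6 × (8.43 - 6.07) = -6.136%, loss ≈ 7794 × 6.136/100 ≈ 478.
Total lost output = 886 + 930 + 861 + 385 + 478 = 3540 billion.

€3,540 billion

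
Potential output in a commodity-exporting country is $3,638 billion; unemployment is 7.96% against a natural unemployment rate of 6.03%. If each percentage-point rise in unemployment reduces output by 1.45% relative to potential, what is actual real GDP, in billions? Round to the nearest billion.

$3,536 billion

Unemployment gap = 7.96 - 6.03 = 1.93 points, so the output gap is -1.45 × 1.93 = -2.7985%.
Actual GDP = 3638 × (1 - 2.7985/100) = 3638 × 0.972015 ≈ 3536 billion.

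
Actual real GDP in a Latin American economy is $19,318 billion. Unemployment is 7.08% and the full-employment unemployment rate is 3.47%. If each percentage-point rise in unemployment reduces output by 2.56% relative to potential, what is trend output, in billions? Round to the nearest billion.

Unemployment gap = 7.08 - 3.47 = 3.61 points, so output gap = -2.56 × 3.61 = -9.2416%.
Since Y = Y* × (1 + gap/100), Y* = 19318/0.907584 ≈ 21285 billion.

$21,285 billion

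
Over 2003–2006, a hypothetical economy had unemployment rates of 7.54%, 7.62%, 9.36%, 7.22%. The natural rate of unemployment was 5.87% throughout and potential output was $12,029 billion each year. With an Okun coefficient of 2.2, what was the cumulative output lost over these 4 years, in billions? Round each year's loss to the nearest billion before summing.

$2,186 billion

Year 2003: gap = -2.2 × (7.54 - 5.87) = -3.674%, loss ≈ 12029 × 3.674/100 ≈ 442.
Year 2004: gap = -2.2 × (7.62 - 5.87) = -3.85%, loss ≈ 12029 × 3.85/100 ≈ 463.
Year 2005: gap = -2.2 × (9.36 - 5.87) = -7.678%, loss ≈ 12029 × 7.678/100 ≈ 924.
Year 2006: gap = -2.2 × (7.22 - 5.87) = -2.97%, loss ≈ 12029 × 2.97/100 ≈ 357.
Total lost output = 442 + 463 + 924 + 357 = 2186 billion.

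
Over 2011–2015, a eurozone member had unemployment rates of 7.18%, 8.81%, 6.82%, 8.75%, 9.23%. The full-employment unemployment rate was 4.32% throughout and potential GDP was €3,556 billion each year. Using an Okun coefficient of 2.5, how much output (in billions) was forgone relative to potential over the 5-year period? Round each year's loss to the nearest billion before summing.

€1,705 billion

Year 2011: gap = -2.5 × (7.18 - 4.32) = -7.15%, loss ≈ 3556 × 7.15/100 ≈ 254.
Year 2012: gap = -2.5 × (8.81 - 4.32) = -11.225%, loss ≈ 3556 × 11.225/100 ≈ 399.
Year 2013: gap = -2.5 × (6.82 - 4.32) = -6.25%, loss ≈ 3556 × 6.25/100 ≈ 222.
Year 2014: gap = -2.5 × (8.75 - 4.32) = -11.075%, loss ≈ 3556 × 11.075/100 ≈ 394.
Year 2015: gap = -2.5 × (9.23 - 4.32) = -12.275%, loss ≈ 3556 × 12.275/100 ≈ 436.
Total lost output = 254 + 399 + 222 + 394 + 436 = 1705 billion.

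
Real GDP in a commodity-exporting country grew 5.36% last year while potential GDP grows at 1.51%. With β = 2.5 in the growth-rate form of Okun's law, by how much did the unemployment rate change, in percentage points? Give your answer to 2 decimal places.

-1.54 percentage points

Growth-rate Okun's law: g_Y = g_Y* - β × Δu, so Δu = (g_Y* - g_Y)/β.
Δu = (1.51 - 5.36)/2.5 = -3.85/2.5 = -1.54 percentage points.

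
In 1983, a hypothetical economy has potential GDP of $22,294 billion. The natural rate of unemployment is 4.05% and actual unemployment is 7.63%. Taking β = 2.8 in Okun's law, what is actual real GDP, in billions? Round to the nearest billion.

Unemployment gap = 7.63 - 4.05 = 3.58 points, so the output gap is -2.8 × 3.58 = -10.024%.
Actual GDP = 22294 × (1 - 10.024/100) = 22294 × 0.89976 ≈ 20059 billion.

$20,059 billion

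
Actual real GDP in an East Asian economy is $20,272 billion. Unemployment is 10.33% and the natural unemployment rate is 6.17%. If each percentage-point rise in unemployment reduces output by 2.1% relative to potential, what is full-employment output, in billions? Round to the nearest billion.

$22,212 billion

Unemployment gap = 10.33 - 6.17 = 4.16 points, so output gap = -2.1 × 4.16 = -8.736%.
Since Y = Y* × (1 + gap/100), Y* = 20272/0.91264 ≈ 22212 billion.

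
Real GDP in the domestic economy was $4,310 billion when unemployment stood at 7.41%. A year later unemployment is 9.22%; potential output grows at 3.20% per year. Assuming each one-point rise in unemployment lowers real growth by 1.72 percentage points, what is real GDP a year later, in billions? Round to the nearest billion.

$4,314 billion

Δu = 9.22 - 7.41 = 1.81 points.
Okun's law (growth form): g_Y = g_Y* - β × Δu = 3.20 - 1.72 × (1.81) = 3.2 - 3.1132 = 0.0868%.
Real GDP in the next year = 4310 × (1 + 0.0868/100) = 4310 × 1.000868 ≈ 4314 billion.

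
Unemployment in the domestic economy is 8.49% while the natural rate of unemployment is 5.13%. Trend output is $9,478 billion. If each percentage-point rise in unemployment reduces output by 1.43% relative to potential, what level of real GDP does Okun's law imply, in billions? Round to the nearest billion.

Unemployment gap = 8.49 - 5.13 = 3.36 points, so the output gap is -1.43 × 3.36 = -4.8048%.
Actual GDP = 9478 × (1 - 4.8048/100) = 9478 × 0.951952 ≈ 9023 billion.

$9,023 billion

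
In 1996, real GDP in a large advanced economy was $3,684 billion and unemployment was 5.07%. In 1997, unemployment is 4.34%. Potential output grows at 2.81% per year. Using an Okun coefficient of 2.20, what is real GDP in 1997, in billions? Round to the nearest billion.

Δu = 4.34 - 5.07 = -0.73 points.
Okun's law (growth form): g_Y = g_Y* - β × Δu = 2.81 - 2.20 × (-0.73) = 2.81 + 1.606 = 4.416%.
Real GDP in the next year = 3684 × (1 + 4.416/100) = 3684 × 1.04416 ≈ 3847 billion.

$3,847 billion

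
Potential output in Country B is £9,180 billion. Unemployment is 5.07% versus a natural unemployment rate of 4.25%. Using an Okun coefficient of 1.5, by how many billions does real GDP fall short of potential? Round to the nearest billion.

Output gap = -1.5 × (5.07 - 4.25) = -1.5 × 0.82 = -1.23%.
Actual GDP ≈ 9180 × 0.9877 ≈ 9067 billion, so the shortfall is 9180 - 9067 = 113 billion.

£113 billion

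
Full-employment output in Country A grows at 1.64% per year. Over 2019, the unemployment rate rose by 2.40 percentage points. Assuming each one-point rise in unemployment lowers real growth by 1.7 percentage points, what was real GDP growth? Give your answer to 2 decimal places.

Growth-rate Okun's law: g_Y = g_Y* - β × Δu.
g_Y = 1.64 - 1.7 × (2.40) = 1.64 - 4.08 = -2.44%, i.e. -2.44% to 2 d.p.

-2.44%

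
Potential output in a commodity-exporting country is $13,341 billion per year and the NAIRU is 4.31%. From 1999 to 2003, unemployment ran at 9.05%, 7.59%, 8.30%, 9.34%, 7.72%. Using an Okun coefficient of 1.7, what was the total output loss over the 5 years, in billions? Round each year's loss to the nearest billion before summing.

$4,638 billion

Year 1999: gap = -1.7 × (9.05 - 4.31) = -8.058%, loss ≈ 13341 × 8.058/100 ≈ 1075.
Year 2000: gap = -1.7 × (7.59 - 4.31) = -5.576%, loss ≈ 13341 × 5.576/100 ≈ 744.
Year 2001: gap = -1.7 × (8.3 - 4.31) = -6.783%, loss ≈ 13341 × 6.783/100 ≈ 905.
Year 2002: gap = -1.7 × (9.34 - 4.31) = -8.551%, loss ≈ 13341 × 8.551/100 ≈ 1141.
Year 2003: gap = -1.7 × (7.72 - 4.31) = -5.797%, loss ≈ 13341 × 5.797/100 ≈ 773.
Total lost output = 1075 + 744 + 905 + 1141 + 773 = 4638 billion.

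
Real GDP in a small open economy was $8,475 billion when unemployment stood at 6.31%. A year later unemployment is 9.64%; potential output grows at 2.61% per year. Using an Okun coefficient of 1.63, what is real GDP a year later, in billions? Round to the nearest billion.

$8,236 billion

Δu = 9.64 - 6.31 = 3.33 points.
Okun's law (growth form): g_Y = g_Y* - β × Δu = 2.61 - 1.63 × (3.33) = 2.61 - 5.4279 = -2.8179%.
Real GDP in the next year = 8475 × (1 - 2.8179/100) = 8475 × 0.971821 ≈ 8236 billion.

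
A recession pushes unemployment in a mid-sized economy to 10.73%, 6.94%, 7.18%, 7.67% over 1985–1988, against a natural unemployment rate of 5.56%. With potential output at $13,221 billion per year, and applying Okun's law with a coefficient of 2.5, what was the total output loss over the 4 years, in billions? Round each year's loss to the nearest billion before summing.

$3,397 billion

Year 1985: gap = -2.5 × (10.73 - 5.56) = -12.925%, loss ≈ 13221 × 12.925/100 ≈ 1709.
Year 1986: gap = -2.5 × (6.94 - 5.56) = -3.45%, loss ≈ 13221 × 3.45/100 ≈ 456.
Year 1987: gap = -2.5 × (7.18 - 5.56) = -4.05%, loss ≈ 13221 × 4.05/100 ≈ 535.
Year 1988: gap = -2.5 × (7.67 - 5.56) = -5.275%, loss ≈ 13221 × 5.275/100 ≈ 697.
Total lost output = 1709 + 456 + 535 + 697 = 3397 billion.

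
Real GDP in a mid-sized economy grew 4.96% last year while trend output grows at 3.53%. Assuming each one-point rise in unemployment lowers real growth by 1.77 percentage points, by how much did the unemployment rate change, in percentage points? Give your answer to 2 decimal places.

Growth-rate Okun's law: g_Y = g_Y* - β × Δu, so Δu = (g_Y* - g_Y)/β.
Δu = (3.53 - 4.96)/1.77 = -1.43/1.77 = -0.81 percentage points.

-0.81 percentage points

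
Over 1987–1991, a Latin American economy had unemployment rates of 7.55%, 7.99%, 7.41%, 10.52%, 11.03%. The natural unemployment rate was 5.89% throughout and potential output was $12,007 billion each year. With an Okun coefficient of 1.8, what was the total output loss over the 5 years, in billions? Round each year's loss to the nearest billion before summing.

Year 1987: gap = -1.8 × (7.55 - 5.89) = -2.988%, loss ≈ 12007 × 2.988/100 ≈ 359.
Year 1988: gap = -1.8 × (7.99 - 5.89) = -3.78%, loss ≈ 12007 × 3.78/100 ≈ 454.
Year 1989: gap = -1.8 × (7.41 - 5.89) = -2.736%, loss ≈ 12007 × 2.736/100 ≈ 329.
Year 1990: gap = -1.8 × (10.52 - 5.89) = -8.334%, loss ≈ 12007 × 8.334/100 ≈ 1001.
Year 1991: gap = -1.8 × (11.03 - 5.89) = -9.252%, loss ≈ 12007 × 9.252/100 ≈ 1111.
Total lost output = 359 + 454 + 329 + 1001 + 1111 = 3254 billion.

$3,254 billion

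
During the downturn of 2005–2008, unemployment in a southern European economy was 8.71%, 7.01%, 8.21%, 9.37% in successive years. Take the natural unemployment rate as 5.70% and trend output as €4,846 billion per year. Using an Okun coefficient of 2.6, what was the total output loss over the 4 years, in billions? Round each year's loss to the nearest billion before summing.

€1,322 billion

Year 2005: gap = -2.6 × (8.71 - 5.7) = -7.826%, loss ≈ 4846 × 7.826/100 ≈ 379.
Year 2006: gap = -2.6 × (7.01 - 5.7) = -3.406%, loss ≈ 4846 × 3.406/100 ≈ 165.
Year 2007: gap = -2.6 × (8.21 - 5.7) = -6.526%, loss ≈ 4846 × 6.526/100 ≈ 316.
Year 2008: gap = -2.6 × (9.37 - 5.7) = -9.542%, loss ≈ 4846 × 9.542/100 ≈ 462.
Total lost output = 379 + 165 + 316 + 462 = 1322 billion.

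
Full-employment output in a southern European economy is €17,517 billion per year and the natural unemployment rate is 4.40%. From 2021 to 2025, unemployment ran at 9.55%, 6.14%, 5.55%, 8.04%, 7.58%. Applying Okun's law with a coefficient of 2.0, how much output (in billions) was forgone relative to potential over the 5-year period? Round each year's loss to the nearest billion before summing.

€5,206 billion

Year 2021: gap = -2.0 × (9.55 - 4.4) = -10.3%, loss ≈ 17517 × 10.3/100 ≈ 1804.
Year 2022: gap = -2.0 × (6.14 - 4.4) = -3.48%, loss ≈ 17517 × 3.48/100 ≈ 610.
Year 2023: gap = -2.0 × (5.55 - 4.4) = -2.3%, loss ≈ 17517 × 2.3/100 ≈ 403.
Year 2024: gap = -2.0 × (8.04 - 4.4) = -7.28%, loss ≈ 17517 × 7.28/100 ≈ 1275.
Year 2025: gap = -2.0 × (7.58 - 4.4) = -6.36%, loss ≈ 17517 × 6.36/100 ≈ 1114.
Total lost output = 1804 + 610 + 403 + 1275 + 1114 = 5206 billion.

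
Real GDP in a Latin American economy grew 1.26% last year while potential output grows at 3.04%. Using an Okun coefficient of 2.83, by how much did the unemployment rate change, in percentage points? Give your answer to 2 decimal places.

0.63 percentage points

Growth-rate Okun's law: g_Y = g_Y* - β × Δu, so Δu = (g_Y* - g_Y)/β.
Δu = (3.04 - 1.26)/2.83 = 1.78/2.83 = 0.63 percentage points.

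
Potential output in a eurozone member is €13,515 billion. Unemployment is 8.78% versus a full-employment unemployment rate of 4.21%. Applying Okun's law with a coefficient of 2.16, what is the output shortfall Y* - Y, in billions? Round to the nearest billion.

€1,334 billion

Output gap = -2.16 × (8.78 - 4.21) = -2.16 × 4.57 = -9.8712%.
Actual GDP ≈ 13515 × 0.901288 ≈ 12181 billion, so the shortfall is 13515 - 12181 = 1334 billion.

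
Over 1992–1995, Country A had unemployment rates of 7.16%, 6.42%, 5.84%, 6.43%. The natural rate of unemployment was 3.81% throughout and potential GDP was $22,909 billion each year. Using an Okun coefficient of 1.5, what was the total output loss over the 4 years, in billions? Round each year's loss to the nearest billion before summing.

Year 1992: gap = -1.5 × (7.16 - 3.81) = -5.025%, loss ≈ 22909 × 5.025/100 ≈ 1151.
Year 1993: gap = -1.5 × (6.42 - 3.81) = -3.915%, loss ≈ 22909 × 3.915/100 ≈ 897.
Year 1994: gap = -1.5 × (5.84 - 3.81) = -3.045%, loss ≈ 22909 × 3.045/100 ≈ 698.
Year 1995: gap = -1.5 × (6.43 - 3.81) = -3.93%, loss ≈ 22909 × 3.93/100 ≈ 900.
Total lost output = 1151 + 897 + 698 + 900 = 3646 billion.

$3,646 billion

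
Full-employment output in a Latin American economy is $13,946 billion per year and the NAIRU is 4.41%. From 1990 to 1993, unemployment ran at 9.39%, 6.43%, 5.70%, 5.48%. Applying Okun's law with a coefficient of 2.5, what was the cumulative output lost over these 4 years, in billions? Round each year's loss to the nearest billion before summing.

$3,263 billion

Year 1990: gap = -2.5 × (9.39 - 4.41) = -12.45%, loss ≈ 13946 × 12.45/100 ≈ 1736.
Year 1991: gap = -2.5 × (6.43 - 4.41) = -5.05%, loss ≈ 13946 × 5.05/100 ≈ 704.
Year 1992: gap = -2.5 × (5.7 - 4.41) = -3.225%, loss ≈ 13946 × 3.225/100 ≈ 450.
Year 1993: gap = -2.5 × (5.48 - 4.41) = -2.675%, loss ≈ 13946 × 2.675/100 ≈ 373.
Total lost output = 1736 + 704 + 450 + 373 = 3263 billion.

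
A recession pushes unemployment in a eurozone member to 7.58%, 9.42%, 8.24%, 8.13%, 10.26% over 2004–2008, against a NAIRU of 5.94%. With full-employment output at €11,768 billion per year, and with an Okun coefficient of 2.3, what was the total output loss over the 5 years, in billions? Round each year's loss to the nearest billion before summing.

€3,771 billion

Year 2004: gap = -2.3 × (7.58 - 5.94) = -3.772%, loss ≈ 11768 × 3.772/100 ≈ 444.
Year 2005: gap = -2.3 × (9.42 - 5.94) = -8.004%, loss ≈ 11768 × 8.004/100 ≈ 942.
Year 2006: gap = -2.3 × (8.24 - 5.94) = -5.29%, loss ≈ 11768 × 5.29/100 ≈ 623.
Year 2007: gap = -2.3 × (8.13 - 5.94) = -5.037%, loss ≈ 11768 × 5.037/100 ≈ 593.
Year 2008: gap = -2.3 × (10.26 - 5.94) = -9.936%, loss ≈ 11768 × 9.936/100 ≈ 1169.
Total lost output = 444 + 942 + 623 + 593 + 1169 = 3771 billion.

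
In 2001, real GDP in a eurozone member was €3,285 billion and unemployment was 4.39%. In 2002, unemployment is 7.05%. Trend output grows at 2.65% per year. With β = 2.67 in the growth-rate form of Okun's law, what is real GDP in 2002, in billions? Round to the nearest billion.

Δu = 7.05 - 4.39 = 2.66 points.
Okun's law (growth form): g_Y = g_Y* - β × Δu = 2.65 - 2.67 × (2.66) = 2.65 - 7.1022 = -4.4522%.
Real GDP in the next year = 3285 × (1 - 4.4522/100) = 3285 × 0.955478 ≈ 3139 billion.

€3,139 billion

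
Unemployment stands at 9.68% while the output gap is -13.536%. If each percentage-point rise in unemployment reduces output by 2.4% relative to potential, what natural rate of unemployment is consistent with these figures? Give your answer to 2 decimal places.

4.04%

From Okun's law, u - u* = -(output gap)/β = -(-13.536)/2.4 = 5.64 points.
So u* = 9.68 - 5.64 = 4.04%.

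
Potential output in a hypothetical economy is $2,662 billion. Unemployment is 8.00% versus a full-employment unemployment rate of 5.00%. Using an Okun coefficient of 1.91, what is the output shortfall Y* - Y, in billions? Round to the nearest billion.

Output gap = -1.91 × (8 - 5) = -1.91 × 3 = -5.73%.
Actual GDP ≈ 2662 × 0.9427 ≈ 2509 billion, so the shortfall is 2662 - 2509 = 153 billion.

$153 billion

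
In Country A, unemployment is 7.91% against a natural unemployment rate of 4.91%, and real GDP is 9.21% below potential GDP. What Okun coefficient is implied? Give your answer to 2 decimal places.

β ≈ 3.07

Okun's law: output gap = -β × (u - u*).
-9.21 = -β × (7.91 - 4.91) = -β × 3, so β = 9.21/3 = 3.07.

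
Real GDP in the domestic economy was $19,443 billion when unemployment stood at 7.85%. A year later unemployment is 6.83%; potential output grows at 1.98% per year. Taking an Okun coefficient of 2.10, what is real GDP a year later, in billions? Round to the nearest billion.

$20,244 billion

Δu = 6.83 - 7.85 = -1.02 points.
Okun's law (growth form): g_Y = g_Y* - β × Δu = 1.98 - 2.10 × (-1.02) = 1.98 + 2.142 = 4.122%.
Real GDP in the next year = 19443 × (1 + 4.122/100) = 19443 × 1.04122 ≈ 20244 billion.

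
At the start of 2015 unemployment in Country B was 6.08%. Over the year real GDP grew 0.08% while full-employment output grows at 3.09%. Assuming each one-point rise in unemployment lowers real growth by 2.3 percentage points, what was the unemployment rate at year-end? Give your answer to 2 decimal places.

7.39%

Growth-rate Okun's law: g_Y = g_Y* - β × Δu, so Δu = (g_Y* - g_Y)/β.
Δu = (3.09 - 0.08)/2.3 = 3.01/2.3 = 1.31 percentage points.
Year-end unemployment = 6.08 + 1.31 = 7.39%.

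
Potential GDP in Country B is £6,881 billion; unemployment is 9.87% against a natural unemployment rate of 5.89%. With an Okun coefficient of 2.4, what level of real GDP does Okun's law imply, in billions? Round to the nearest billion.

Unemployment gap = 9.87 - 5.89 = 3.98 points, so the output gap is -2.4 × 3.98 = -9.552%.
Actual GDP = 6881 × (1 - 9.552/100) = 6881 × 0.90448 ≈ 6224 billion.

£6,224 billion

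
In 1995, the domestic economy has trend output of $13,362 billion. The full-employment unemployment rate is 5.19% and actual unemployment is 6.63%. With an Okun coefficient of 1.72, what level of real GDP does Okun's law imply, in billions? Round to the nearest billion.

Unemployment gap = 6.63 - 5.19 = 1.44 points, so the output gap is -1.72 × 1.44 = -2.4768%.
Actual GDP = 13362 × (1 - 2.4768/100) = 13362 × 0.975232 ≈ 13031 billion.

$13,031 billion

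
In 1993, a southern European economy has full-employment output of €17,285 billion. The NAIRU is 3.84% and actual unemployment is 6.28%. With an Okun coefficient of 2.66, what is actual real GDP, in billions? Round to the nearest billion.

€16,163 billion

Unemployment gap = 6.28 - 3.84 = 2.44 points, so the output gap is -2.66 × 2.44 = -6.4904%.
Actual GDP = 17285 × (1 - 6.4904/100) = 17285 × 0.935096 ≈ 16163 billion.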